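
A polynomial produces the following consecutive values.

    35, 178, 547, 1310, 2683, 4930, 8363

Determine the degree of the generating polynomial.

4

Δ: 143, 369, 763, 1373, 2247, 3433
Δ²: 226, 394, 610, 874, 1186
Δ³: 168, 216, 264, 312
Δ⁴: 48, 48, 48
The fourth differences are constant, so the polynomial has degree 4.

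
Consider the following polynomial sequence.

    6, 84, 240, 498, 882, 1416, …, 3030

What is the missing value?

Using the first 6 terms:
D1: 78  156  258  384  534
D2: 78  102  126  150
D3: 24  24  24
Constant third difference = 24.
Extend forward: 150 + 24 = 174;  534 + 174 = 708;  1416 + 708 = 2124

2124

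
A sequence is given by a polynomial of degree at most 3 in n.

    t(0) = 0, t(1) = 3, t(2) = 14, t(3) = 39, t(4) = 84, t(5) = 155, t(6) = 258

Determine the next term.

399

D1: 3, 11, 25, 45, 71, 103
D2: 8, 14, 20, 26, 32
D3: 6, 6, 6, 6
The third differences are constant (6).
32 + 6 = 38;  103 + 38 = 141;  258 + 141 = 399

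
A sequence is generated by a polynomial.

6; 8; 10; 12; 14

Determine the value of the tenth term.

24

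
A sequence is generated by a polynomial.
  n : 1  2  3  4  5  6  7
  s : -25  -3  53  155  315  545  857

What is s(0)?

-25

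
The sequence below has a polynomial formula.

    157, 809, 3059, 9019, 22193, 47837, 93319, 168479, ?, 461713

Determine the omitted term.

285989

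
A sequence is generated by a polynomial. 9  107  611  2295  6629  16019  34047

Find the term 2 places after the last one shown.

98  504  1684  4334  9390  18028
406  1180  2650  5056  8638
774  1470  2406  3582
696  936  1176
240  240
Constant fifth difference = 240, so extend:
1176 + 240 = 1416;  3582 + 1416 = 4998;  8638 + 4998 = 13636;  18028 + 13636 = 31664;  34047 + 31664 = 65711
1416 + 240 = 1656;  4998 + 1656 = 6654;  13636 + 6654 = 20290;  31664 + 20290 = 51954;  65711 + 51954 = 117665

117665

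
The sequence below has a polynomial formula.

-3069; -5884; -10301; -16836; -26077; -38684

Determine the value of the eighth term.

-76996

D1: -2815 , -4417 , -6535 , -9241 , -12607
D2: -1602 , -2118 , -2706 , -3366
D3: -516 , -588 , -660
D4: -72 , -72
The fourth differences are constant (-72).
-660 − 72 = -732;  -3366 − 732 = -4098;  -12607 − 4098 = -16705;  -38684 − 16705 = -55389
-732 − 72 = -804;  -4098 − 804 = -4902;  -16705 − 4902 = -21607;  -55389 − 21607 = -76996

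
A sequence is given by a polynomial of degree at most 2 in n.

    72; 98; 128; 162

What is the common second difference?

4

Δ: 26, 30, 34
Δ²: 4, 4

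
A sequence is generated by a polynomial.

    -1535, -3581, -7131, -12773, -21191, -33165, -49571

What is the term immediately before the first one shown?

First differences: -2046, -3550, -5642, -8418, -11974, -16406
Second differences: -1504, -2092, -2776, -3556, -4432
Third differences: -588, -684, -780, -876
Fourth differences: -96, -96, -96
The fourth differences are constant at -96.
Work back: -588 + 96 = -492;  -1504 + 492 = -1012;  -2046 + 1012 = -1034;  -1535 + 1034 = -501

-501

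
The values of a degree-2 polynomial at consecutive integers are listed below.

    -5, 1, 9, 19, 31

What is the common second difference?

First differences: 6, 8, 10, 12
Second differences: 2, 2, 2

2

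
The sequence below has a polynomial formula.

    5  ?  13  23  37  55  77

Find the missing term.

7

Using the last 5 terms:
10  14  18  22
4  4  4
Constant second difference = 4.
Extend backward: 10 − 4 = 6;  13 − 6 = 7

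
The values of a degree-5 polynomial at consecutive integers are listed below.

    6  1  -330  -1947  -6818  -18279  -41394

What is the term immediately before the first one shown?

-3

D1: -5  -331  -1617  -4871  -11461  -23115
D2: -326  -1286  -3254  -6590  -11654
D3: -960  -1968  -3336  -5064
D4: -1008  -1368  -1728
D5: -360  -360
The fifth differences are constant at -360.
Work back: -1008 + 360 = -648;  -960 + 648 = -312;  -326 + 312 = -14;  -5 + 14 = 9;  6 − 9 = -3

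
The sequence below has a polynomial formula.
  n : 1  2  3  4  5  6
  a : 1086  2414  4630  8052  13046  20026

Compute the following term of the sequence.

First differences: 1328  2216  3422  4994  6980
Second differences: 888  1206  1572  1986
Third differences: 318  366  414
Fourth differences: 48  48
The fourth differences are constant (48).
414 + 48 = 462;  1986 + 462 = 2448;  6980 + 2448 = 9428;  20026 + 9428 = 29454

29454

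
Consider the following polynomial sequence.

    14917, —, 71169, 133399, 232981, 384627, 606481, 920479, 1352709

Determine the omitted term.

Using the last 7 terms:
D1: 62230, 99582, 151646, 221854, 313998, 432230
D2: 37352, 52064, 70208, 92144, 118232
D3: 14712, 18144, 21936, 26088
D4: 3432, 3792, 4152
D5: 360, 360
Constant fifth difference = 360.
Extend backward: 3432 − 360 = 3072;  14712 − 3072 = 11640;  37352 − 11640 = 25712;  62230 − 25712 = 36518;  71169 − 36518 = 34651

34651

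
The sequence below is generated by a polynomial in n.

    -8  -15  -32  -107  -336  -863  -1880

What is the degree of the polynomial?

4

Δ: -7, -17, -75, -229, -527, -1017
Δ²: -10, -58, -154, -298, -490
Δ³: -48, -96, -144, -192
Δ⁴: -48, -48, -48
The fourth differences are constant, so the polynomial has degree 4.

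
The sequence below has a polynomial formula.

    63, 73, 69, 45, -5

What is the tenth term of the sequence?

-855

Δ: 10 , -4 , -24 , -50
Δ²: -14 , -20 , -26
Δ³: -6 , -6
Constant third difference = -6, so extend:
-26 − 6 = -32;  -50 − 32 = -82;  -5 − 82 = -87
-32 − 6 = -38;  -82 − 38 = -120;  -87 − 120 = -207
-38 − 6 = -44;  -120 − 44 = -164;  -207 − 164 = -371
-44 − 6 = -50;  -164 − 50 = -214;  -371 − 214 = -585
-50 − 6 = -56;  -214 − 56 = -270;  -585 − 270 = -855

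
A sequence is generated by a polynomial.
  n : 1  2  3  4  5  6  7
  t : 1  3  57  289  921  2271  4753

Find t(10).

24571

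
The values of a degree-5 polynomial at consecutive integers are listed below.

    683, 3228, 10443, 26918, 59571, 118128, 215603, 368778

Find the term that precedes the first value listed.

D1: 2545  7215  16475  32653  58557  97475  153175
D2: 4670  9260  16178  25904  38918  55700
D3: 4590  6918  9726  13014  16782
D4: 2328  2808  3288  3768
D5: 480  480  480
The fifth differences are constant at 480.
Work back: 2328 − 480 = 1848;  4590 − 1848 = 2742;  4670 − 2742 = 1928;  2545 − 1928 = 617;  683 − 617 = 66

66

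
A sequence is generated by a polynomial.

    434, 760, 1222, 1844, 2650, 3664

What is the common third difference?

Δ: 326, 462, 622, 806, 1014
Δ²: 136, 160, 184, 208
Δ³: 24, 24, 24

24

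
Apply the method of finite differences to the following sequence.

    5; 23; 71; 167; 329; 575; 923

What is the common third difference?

18

First differences: 18, 48, 96, 162, 246, 348
Second differences: 30, 48, 66, 84, 102
Third differences: 18, 18, 18, 18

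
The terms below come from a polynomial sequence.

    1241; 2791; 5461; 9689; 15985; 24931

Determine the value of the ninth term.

Δ: 1550, 2670, 4228, 6296, 8946
Δ²: 1120, 1558, 2068, 2650
Δ³: 438, 510, 582
Δ⁴: 72, 72
Constant fourth difference = 72, so extend:
582 + 72 = 654;  2650 + 654 = 3304;  8946 + 3304 = 12250;  24931 + 12250 = 37181
654 + 72 = 726;  3304 + 726 = 4030;  12250 + 4030 = 16280;  37181 + 16280 = 53461
726 + 72 = 798;  4030 + 798 = 4828;  16280 + 4828 = 21108;  53461 + 21108 = 74569

74569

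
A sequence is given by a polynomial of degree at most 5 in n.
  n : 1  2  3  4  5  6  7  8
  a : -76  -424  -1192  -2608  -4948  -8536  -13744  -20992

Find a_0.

-348, -768, -1416, -2340, -3588, -5208, -7248
-420, -648, -924, -1248, -1620, -2040
-228, -276, -324, -372, -420
-48, -48, -48, -48
The fourth differences are constant at -48.
Work back: -228 + 48 = -180;  -420 + 180 = -240;  -348 + 240 = -108;  -76 + 108 = 32

32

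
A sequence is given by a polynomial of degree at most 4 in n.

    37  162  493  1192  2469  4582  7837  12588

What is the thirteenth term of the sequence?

74533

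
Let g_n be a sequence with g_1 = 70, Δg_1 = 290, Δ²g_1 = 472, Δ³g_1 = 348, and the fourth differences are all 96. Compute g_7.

Build the table forward from the leading diagonal:
Fourth differences: 96  96  96  96  96  96  96
Third differences: 348  444  540  636  732  828  924
Second differences: 472  820  1264  1804  2440  3172  4000
First differences: 290  762  1582  2846  4650  7090  10262
g: 70  360  1122  2704  5550  10200  17290

17290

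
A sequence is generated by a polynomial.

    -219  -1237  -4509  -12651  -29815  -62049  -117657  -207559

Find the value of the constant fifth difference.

First differences: -1018, -3272, -8142, -17164, -32234, -55608, -89902
Second differences: -2254, -4870, -9022, -15070, -23374, -34294
Third differences: -2616, -4152, -6048, -8304, -10920
Fourth differences: -1536, -1896, -2256, -2616
Fifth differences: -360, -360, -360

-360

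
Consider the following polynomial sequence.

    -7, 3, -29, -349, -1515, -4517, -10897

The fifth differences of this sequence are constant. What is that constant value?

D1: 10, -32, -320, -1166, -3002, -6380
D2: -42, -288, -846, -1836, -3378
D3: -246, -558, -990, -1542
D4: -312, -432, -552
D5: -120, -120

-120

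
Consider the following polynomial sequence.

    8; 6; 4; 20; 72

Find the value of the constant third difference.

Δ: -2, -2, 16, 52
Δ²: 0, 18, 36
Δ³: 18, 18

18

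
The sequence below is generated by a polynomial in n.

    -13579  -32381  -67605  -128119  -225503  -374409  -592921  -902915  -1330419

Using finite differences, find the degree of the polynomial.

-18802, -35224, -60514, -97384, -148906, -218512, -309994, -427504
-16422, -25290, -36870, -51522, -69606, -91482, -117510
-8868, -11580, -14652, -18084, -21876, -26028
-2712, -3072, -3432, -3792, -4152
-360, -360, -360, -360
The fifth differences are constant, so the polynomial has degree 5.

5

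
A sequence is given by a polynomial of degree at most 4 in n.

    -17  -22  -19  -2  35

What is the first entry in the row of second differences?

First differences: -5, 3, 17, 37
Second differences: 8, 14, 20
Third differences: 6, 6

8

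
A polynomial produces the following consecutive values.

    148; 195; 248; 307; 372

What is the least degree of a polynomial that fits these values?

2

D1: 47, 53, 59, 65
D2: 6, 6, 6
The second differences are constant, so the polynomial has degree 2.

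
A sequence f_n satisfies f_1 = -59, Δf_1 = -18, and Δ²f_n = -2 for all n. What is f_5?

Build the table forward from the leading diagonal:
Δ²: -2, -2, -2, -2, -2
Δ: -18, -20, -22, -24, -26
f: -59, -77, -97, -119, -143

-143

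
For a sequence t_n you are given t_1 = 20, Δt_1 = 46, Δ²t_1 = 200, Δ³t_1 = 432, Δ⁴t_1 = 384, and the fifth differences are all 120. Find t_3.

Build the table forward from the leading diagonal:
Fifth differences: 120, 120, 120
Fourth differences: 384, 504, 624
Third differences: 432, 816, 1320
Second differences: 200, 632, 1448
First differences: 46, 246, 878
t: 20, 66, 312

312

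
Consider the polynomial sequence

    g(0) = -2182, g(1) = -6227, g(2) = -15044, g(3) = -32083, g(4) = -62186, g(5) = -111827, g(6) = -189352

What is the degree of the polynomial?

5

Δ: -4045, -8817, -17039, -30103, -49641, -77525
Δ²: -4772, -8222, -13064, -19538, -27884
Δ³: -3450, -4842, -6474, -8346
Δ⁴: -1392, -1632, -1872
Δ⁵: -240, -240
The fifth differences are constant, so the polynomial has degree 5.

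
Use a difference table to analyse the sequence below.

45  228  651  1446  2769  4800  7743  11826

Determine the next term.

17301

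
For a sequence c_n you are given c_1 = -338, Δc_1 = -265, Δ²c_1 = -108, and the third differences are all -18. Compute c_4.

-1475

Build the table forward from the leading diagonal:
D3: -18, -18, -18, -18
D2: -108, -126, -144, -162
D1: -265, -373, -499, -643
c: -338, -603, -976, -1475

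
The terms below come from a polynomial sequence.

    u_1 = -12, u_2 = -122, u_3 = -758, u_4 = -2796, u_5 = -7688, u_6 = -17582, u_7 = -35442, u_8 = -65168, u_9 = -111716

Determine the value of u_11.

Δ: -110, -636, -2038, -4892, -9894, -17860, -29726, -46548
Δ²: -526, -1402, -2854, -5002, -7966, -11866, -16822
Δ³: -876, -1452, -2148, -2964, -3900, -4956
Δ⁴: -576, -696, -816, -936, -1056
Δ⁵: -120, -120, -120, -120
Constant fifth difference = -120, so extend:
-1056 − 120 = -1176;  -4956 − 1176 = -6132;  -16822 − 6132 = -22954;  -46548 − 22954 = -69502;  -111716 − 69502 = -181218
-1176 − 120 = -1296;  -6132 − 1296 = -7428;  -22954 − 7428 = -30382;  -69502 − 30382 = -99884;  -181218 − 99884 = -281102

-281102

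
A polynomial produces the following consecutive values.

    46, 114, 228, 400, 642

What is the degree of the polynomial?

3

First differences: 68, 114, 172, 242
Second differences: 46, 58, 70
Third differences: 12, 12
The third differences are constant, so the polynomial has degree 3.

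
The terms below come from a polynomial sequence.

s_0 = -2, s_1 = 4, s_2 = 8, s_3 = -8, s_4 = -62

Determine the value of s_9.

-1532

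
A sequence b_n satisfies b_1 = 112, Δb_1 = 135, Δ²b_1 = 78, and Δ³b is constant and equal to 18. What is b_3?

460

Build the table forward from the leading diagonal:
Δ³: 18  18  18
Δ²: 78  96  114
Δ: 135  213  309
b: 112  247  460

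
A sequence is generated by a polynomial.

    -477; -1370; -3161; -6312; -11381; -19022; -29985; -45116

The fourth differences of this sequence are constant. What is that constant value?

-96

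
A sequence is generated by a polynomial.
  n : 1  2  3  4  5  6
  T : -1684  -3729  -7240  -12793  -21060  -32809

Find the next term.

-48904

-2045, -3511, -5553, -8267, -11749
-1466, -2042, -2714, -3482
-576, -672, -768
-96, -96
The fourth differences are constant (-96).
-768 − 96 = -864;  -3482 − 864 = -4346;  -11749 − 4346 = -16095;  -32809 − 16095 = -48904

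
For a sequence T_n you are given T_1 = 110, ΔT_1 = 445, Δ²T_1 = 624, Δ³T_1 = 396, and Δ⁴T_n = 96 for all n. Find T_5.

7314

Build the table forward from the leading diagonal:
Fourth differences: 96, 96, 96, 96, 96
Third differences: 396, 492, 588, 684, 780
Second differences: 624, 1020, 1512, 2100, 2784
First differences: 445, 1069, 2089, 3601, 5701
T: 110, 555, 1624, 3713, 7314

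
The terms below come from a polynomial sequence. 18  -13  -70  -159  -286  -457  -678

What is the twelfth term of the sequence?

-2743

D1: -31, -57, -89, -127, -171, -221
D2: -26, -32, -38, -44, -50
D3: -6, -6, -6, -6
Third differences constant at -6.
-50 − 6 = -56;  -221 − 56 = -277;  -678 − 277 = -955
-56 − 6 = -62;  -277 − 62 = -339;  -955 − 339 = -1294
-62 − 6 = -68;  -339 − 68 = -407;  -1294 − 407 = -1701
-68 − 6 = -74;  -407 − 74 = -481;  -1701 − 481 = -2182
-74 − 6 = -80;  -481 − 80 = -561;  -2182 − 561 = -2743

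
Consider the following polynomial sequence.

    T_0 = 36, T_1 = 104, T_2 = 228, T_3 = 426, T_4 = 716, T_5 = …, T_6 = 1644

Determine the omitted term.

Using the first 5 terms:
68, 124, 198, 290
56, 74, 92
18, 18
Constant third difference = 18.
Extend forward: 92 + 18 = 110;  290 + 110 = 400;  716 + 400 = 1116

1116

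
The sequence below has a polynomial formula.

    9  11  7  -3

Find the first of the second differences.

Δ: 2, -4, -10
Δ²: -6, -6

-6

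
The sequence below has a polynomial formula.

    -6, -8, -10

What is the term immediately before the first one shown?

Δ: -2, -2
The first differences are constant at -2.
Work back: -6 + 2 = -4

-4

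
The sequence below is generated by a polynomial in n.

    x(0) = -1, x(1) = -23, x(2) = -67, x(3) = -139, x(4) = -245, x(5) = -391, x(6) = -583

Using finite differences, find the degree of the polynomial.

3

First differences: -22, -44, -72, -106, -146, -192
Second differences: -22, -28, -34, -40, -46
Third differences: -6, -6, -6, -6
The third differences are constant, so the polynomial has degree 3.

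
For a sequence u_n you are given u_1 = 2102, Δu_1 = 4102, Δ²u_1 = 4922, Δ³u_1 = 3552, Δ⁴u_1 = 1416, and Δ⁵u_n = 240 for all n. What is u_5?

63666

Build the table forward from the leading diagonal:
Fifth differences: 240, 240, 240, 240, 240
Fourth differences: 1416, 1656, 1896, 2136, 2376
Third differences: 3552, 4968, 6624, 8520, 10656
Second differences: 4922, 8474, 13442, 20066, 28586
First differences: 4102, 9024, 17498, 30940, 51006
u: 2102, 6204, 15228, 32726, 63666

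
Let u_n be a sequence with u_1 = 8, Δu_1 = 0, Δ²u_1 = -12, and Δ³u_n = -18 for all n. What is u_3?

-4

Build the table forward from the leading diagonal:
D3: -18, -18, -18
D2: -12, -30, -48
D1: 0, -12, -42
u: 8, 8, -4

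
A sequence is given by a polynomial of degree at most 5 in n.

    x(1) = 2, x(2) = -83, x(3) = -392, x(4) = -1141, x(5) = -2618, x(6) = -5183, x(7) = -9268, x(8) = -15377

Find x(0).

-85, -309, -749, -1477, -2565, -4085, -6109
-224, -440, -728, -1088, -1520, -2024
-216, -288, -360, -432, -504
-72, -72, -72, -72
The fourth differences are constant at -72.
Work back: -216 + 72 = -144;  -224 + 144 = -80;  -85 + 80 = -5;  2 + 5 = 7

7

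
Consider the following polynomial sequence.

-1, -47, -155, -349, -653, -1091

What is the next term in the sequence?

First differences: -46, -108, -194, -304, -438
Second differences: -62, -86, -110, -134
Third differences: -24, -24, -24
Constant third difference = -24, so extend:
-134 − 24 = -158;  -438 − 158 = -596;  -1091 − 596 = -1687

-1687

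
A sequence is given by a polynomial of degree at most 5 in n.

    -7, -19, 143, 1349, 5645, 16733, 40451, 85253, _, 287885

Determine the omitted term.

Using the first 8 terms:
-12, 162, 1206, 4296, 11088, 23718, 44802
174, 1044, 3090, 6792, 12630, 21084
870, 2046, 3702, 5838, 8454
1176, 1656, 2136, 2616
480, 480, 480
Constant fifth difference = 480.
Extend forward: 2616 + 480 = 3096;  8454 + 3096 = 11550;  21084 + 11550 = 32634;  44802 + 32634 = 77436;  85253 + 77436 = 162689

162689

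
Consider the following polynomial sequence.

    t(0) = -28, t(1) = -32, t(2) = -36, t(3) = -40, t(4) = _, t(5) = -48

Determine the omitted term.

Using the first 4 terms:
D1: -4, -4, -4
Constant first difference = -4.
Extend forward: -40 − 4 = -44

-44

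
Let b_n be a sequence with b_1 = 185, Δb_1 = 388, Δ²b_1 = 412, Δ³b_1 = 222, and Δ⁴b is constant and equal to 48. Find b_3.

Build the table forward from the leading diagonal:
Δ⁴: 48, 48, 48
Δ³: 222, 270, 318
Δ²: 412, 634, 904
Δ: 388, 800, 1434
b: 185, 573, 1373

1373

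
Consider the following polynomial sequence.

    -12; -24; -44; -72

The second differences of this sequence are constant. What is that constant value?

-8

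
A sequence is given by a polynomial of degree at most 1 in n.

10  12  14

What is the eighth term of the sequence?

2 , 2
The first differences are constant (2).
14 + 2 = 16
16 + 2 = 18
18 + 2 = 20
20 + 2 = 22
22 + 2 = 24

24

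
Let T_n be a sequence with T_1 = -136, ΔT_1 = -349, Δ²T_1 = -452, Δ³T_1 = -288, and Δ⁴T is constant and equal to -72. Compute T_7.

-15850

Build the table forward from the leading diagonal:
D4: -72, -72, -72, -72, -72, -72, -72
D3: -288, -360, -432, -504, -576, -648, -720
D2: -452, -740, -1100, -1532, -2036, -2612, -3260
D1: -349, -801, -1541, -2641, -4173, -6209, -8821
T: -136, -485, -1286, -2827, -5468, -9641, -15850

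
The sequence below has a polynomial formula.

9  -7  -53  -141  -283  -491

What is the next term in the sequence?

First differences: -16, -46, -88, -142, -208
Second differences: -30, -42, -54, -66
Third differences: -12, -12, -12
The third differences are constant (-12).
-66 − 12 = -78;  -208 − 78 = -286;  -491 − 286 = -777

-777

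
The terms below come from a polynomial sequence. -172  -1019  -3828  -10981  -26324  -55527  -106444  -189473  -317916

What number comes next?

-508339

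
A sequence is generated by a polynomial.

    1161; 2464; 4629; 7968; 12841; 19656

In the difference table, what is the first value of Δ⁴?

48

First differences: 1303, 2165, 3339, 4873, 6815
Second differences: 862, 1174, 1534, 1942
Third differences: 312, 360, 408
Fourth differences: 48, 48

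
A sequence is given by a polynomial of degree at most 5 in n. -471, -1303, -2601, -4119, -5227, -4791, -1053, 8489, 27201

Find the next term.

-832, -1298, -1518, -1108, 436, 3738, 9542, 18712
-466, -220, 410, 1544, 3302, 5804, 9170
246, 630, 1134, 1758, 2502, 3366
384, 504, 624, 744, 864
120, 120, 120, 120
Constant fifth difference = 120, so extend:
864 + 120 = 984;  3366 + 984 = 4350;  9170 + 4350 = 13520;  18712 + 13520 = 32232;  27201 + 32232 = 59433

59433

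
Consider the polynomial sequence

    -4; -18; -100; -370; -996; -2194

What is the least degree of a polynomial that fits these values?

4

Δ: -14, -82, -270, -626, -1198
Δ²: -68, -188, -356, -572
Δ³: -120, -168, -216
Δ⁴: -48, -48
The fourth differences are constant, so the polynomial has degree 4.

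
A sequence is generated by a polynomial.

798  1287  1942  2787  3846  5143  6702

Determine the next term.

8547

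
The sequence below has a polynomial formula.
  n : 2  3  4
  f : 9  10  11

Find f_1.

8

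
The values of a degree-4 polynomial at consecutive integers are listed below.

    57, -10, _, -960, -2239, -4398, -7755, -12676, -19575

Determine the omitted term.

-291

Using the last 6 terms:
Δ: -1279  -2159  -3357  -4921  -6899
Δ²: -880  -1198  -1564  -1978
Δ³: -318  -366  -414
Δ⁴: -48  -48
Constant fourth difference = -48.
Extend backward: -318 + 48 = -270;  -880 + 270 = -610;  -1279 + 610 = -669;  -960 + 669 = -291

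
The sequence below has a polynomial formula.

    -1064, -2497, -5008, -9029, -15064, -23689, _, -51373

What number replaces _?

Using the first 6 terms:
Δ: -1433  -2511  -4021  -6035  -8625
Δ²: -1078  -1510  -2014  -2590
Δ³: -432  -504  -576
Δ⁴: -72  -72
Constant fourth difference = -72.
Extend forward: -576 − 72 = -648;  -2590 − 648 = -3238;  -8625 − 3238 = -11863;  -23689 − 11863 = -35552

-35552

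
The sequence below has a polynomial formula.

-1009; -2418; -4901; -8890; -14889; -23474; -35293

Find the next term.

First differences: -1409  -2483  -3989  -5999  -8585  -11819
Second differences: -1074  -1506  -2010  -2586  -3234
Third differences: -432  -504  -576  -648
Fourth differences: -72  -72  -72
Fourth differences constant at -72.
-648 − 72 = -720;  -3234 − 720 = -3954;  -11819 − 3954 = -15773;  -35293 − 15773 = -51066

-51066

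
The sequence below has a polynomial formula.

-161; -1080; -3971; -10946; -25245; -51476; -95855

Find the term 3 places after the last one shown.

D1: -919  -2891  -6975  -14299  -26231  -44379
D2: -1972  -4084  -7324  -11932  -18148
D3: -2112  -3240  -4608  -6216
D4: -1128  -1368  -1608
D5: -240  -240
The fifth differences are constant (-240).
-1608 − 240 = -1848;  -6216 − 1848 = -8064;  -18148 − 8064 = -26212;  -44379 − 26212 = -70591;  -95855 − 70591 = -166446
-1848 − 240 = -2088;  -8064 − 2088 = -10152;  -26212 − 10152 = -36364;  -70591 − 36364 = -106955;  -166446 − 106955 = -273401
-2088 − 240 = -2328;  -10152 − 2328 = -12480;  -36364 − 12480 = -48844;  -106955 − 48844 = -155799;  -273401 − 155799 = -429200

-429200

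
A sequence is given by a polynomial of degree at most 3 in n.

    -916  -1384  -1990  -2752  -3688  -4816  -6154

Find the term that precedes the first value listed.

-568

Δ: -468  -606  -762  -936  -1128  -1338
Δ²: -138  -156  -174  -192  -210
Δ³: -18  -18  -18  -18
The third differences are constant at -18.
Work back: -138 + 18 = -120;  -468 + 120 = -348;  -916 + 348 = -568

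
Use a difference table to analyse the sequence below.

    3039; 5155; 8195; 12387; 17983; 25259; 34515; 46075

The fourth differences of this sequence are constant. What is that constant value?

Δ: 2116, 3040, 4192, 5596, 7276, 9256, 11560
Δ²: 924, 1152, 1404, 1680, 1980, 2304
Δ³: 228, 252, 276, 300, 324
Δ⁴: 24, 24, 24, 24

24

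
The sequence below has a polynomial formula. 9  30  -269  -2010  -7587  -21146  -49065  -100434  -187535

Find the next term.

-326322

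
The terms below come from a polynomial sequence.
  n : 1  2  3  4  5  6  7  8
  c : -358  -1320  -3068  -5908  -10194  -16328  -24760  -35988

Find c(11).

D1: -962 , -1748 , -2840 , -4286 , -6134 , -8432 , -11228
D2: -786 , -1092 , -1446 , -1848 , -2298 , -2796
D3: -306 , -354 , -402 , -450 , -498
D4: -48 , -48 , -48 , -48
The fourth differences are constant (-48).
-498 − 48 = -546;  -2796 − 546 = -3342;  -11228 − 3342 = -14570;  -35988 − 14570 = -50558
-546 − 48 = -594;  -3342 − 594 = -3936;  -14570 − 3936 = -18506;  -50558 − 18506 = -69064
-594 − 48 = -642;  -3936 − 642 = -4578;  -18506 − 4578 = -23084;  -69064 − 23084 = -92148

-92148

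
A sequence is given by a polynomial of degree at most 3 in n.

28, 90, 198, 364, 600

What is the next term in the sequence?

918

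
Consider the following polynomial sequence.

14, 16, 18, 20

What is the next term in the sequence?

2  2  2
The first differences are constant (2).
20 + 2 = 22

22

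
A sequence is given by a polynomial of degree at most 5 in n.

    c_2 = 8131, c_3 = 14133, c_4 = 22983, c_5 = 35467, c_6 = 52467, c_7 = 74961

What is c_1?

4287

D1: 6002, 8850, 12484, 17000, 22494
D2: 2848, 3634, 4516, 5494
D3: 786, 882, 978
D4: 96, 96
The fourth differences are constant at 96.
Work back: 786 − 96 = 690;  2848 − 690 = 2158;  6002 − 2158 = 3844;  8131 − 3844 = 4287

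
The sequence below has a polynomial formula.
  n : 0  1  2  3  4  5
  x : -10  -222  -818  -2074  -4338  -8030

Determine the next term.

-13642

-212, -596, -1256, -2264, -3692
-384, -660, -1008, -1428
-276, -348, -420
-72, -72
Fourth differences constant at -72.
-420 − 72 = -492;  -1428 − 492 = -1920;  -3692 − 1920 = -5612;  -8030 − 5612 = -13642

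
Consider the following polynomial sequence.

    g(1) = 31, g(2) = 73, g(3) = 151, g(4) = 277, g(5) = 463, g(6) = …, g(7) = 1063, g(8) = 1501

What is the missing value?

721

Using the first 5 terms:
42  78  126  186
36  48  60
12  12
Constant third difference = 12.
Extend forward: 60 + 12 = 72;  186 + 72 = 258;  463 + 258 = 721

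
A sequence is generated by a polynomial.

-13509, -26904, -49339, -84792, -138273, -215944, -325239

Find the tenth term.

-938808

Δ: -13395  -22435  -35453  -53481  -77671  -109295
Δ²: -9040  -13018  -18028  -24190  -31624
Δ³: -3978  -5010  -6162  -7434
Δ⁴: -1032  -1152  -1272
Δ⁵: -120  -120
Constant fifth difference = -120, so extend:
-1272 − 120 = -1392;  -7434 − 1392 = -8826;  -31624 − 8826 = -40450;  -109295 − 40450 = -149745;  -325239 − 149745 = -474984
-1392 − 120 = -1512;  -8826 − 1512 = -10338;  -40450 − 10338 = -50788;  -149745 − 50788 = -200533;  -474984 − 200533 = -675517
-1512 − 120 = -1632;  -10338 − 1632 = -11970;  -50788 − 11970 = -62758;  -200533 − 62758 = -263291;  -675517 − 263291 = -938808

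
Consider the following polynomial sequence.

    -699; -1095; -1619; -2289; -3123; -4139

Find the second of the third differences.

-18

D1: -396, -524, -670, -834, -1016
D2: -128, -146, -164, -182
D3: -18, -18, -18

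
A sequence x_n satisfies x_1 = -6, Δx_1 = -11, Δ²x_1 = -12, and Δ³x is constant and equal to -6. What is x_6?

-241

Build the table forward from the leading diagonal:
D3: -6  -6  -6  -6  -6  -6
D2: -12  -18  -24  -30  -36  -42
D1: -11  -23  -41  -65  -95  -131
x: -6  -17  -40  -81  -146  -241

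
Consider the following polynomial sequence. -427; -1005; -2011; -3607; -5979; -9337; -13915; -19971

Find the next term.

-27787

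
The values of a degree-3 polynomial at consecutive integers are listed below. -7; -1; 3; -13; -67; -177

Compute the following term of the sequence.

-361

6 , 4 , -16 , -54 , -110
-2 , -20 , -38 , -56
-18 , -18 , -18
Third differences constant at -18.
-56 − 18 = -74;  -110 − 74 = -184;  -177 − 184 = -361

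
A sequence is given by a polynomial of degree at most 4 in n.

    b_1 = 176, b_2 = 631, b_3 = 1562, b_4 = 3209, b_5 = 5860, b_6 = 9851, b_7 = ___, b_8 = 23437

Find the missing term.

Using the first 6 terms:
D1: 455, 931, 1647, 2651, 3991
D2: 476, 716, 1004, 1340
D3: 240, 288, 336
D4: 48, 48
Constant fourth difference = 48.
Extend forward: 336 + 48 = 384;  1340 + 384 = 1724;  3991 + 1724 = 5715;  9851 + 5715 = 15566

15566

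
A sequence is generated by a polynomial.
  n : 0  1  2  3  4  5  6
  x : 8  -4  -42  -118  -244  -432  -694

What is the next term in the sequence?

-1042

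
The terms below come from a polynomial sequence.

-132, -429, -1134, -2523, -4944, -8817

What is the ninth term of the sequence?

First differences: -297, -705, -1389, -2421, -3873
Second differences: -408, -684, -1032, -1452
Third differences: -276, -348, -420
Fourth differences: -72, -72
Constant fourth difference = -72, so extend:
-420 − 72 = -492;  -1452 − 492 = -1944;  -3873 − 1944 = -5817;  -8817 − 5817 = -14634
-492 − 72 = -564;  -1944 − 564 = -2508;  -5817 − 2508 = -8325;  -14634 − 8325 = -22959
-564 − 72 = -636;  -2508 − 636 = -3144;  -8325 − 3144 = -11469;  -22959 − 11469 = -34428

-34428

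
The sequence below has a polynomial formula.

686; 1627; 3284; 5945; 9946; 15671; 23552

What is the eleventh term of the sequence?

86956

First differences: 941  1657  2661  4001  5725  7881
Second differences: 716  1004  1340  1724  2156
Third differences: 288  336  384  432
Fourth differences: 48  48  48
The fourth differences are constant (48).
432 + 48 = 480;  2156 + 480 = 2636;  7881 + 2636 = 10517;  23552 + 10517 = 34069
480 + 48 = 528;  2636 + 528 = 3164;  10517 + 3164 = 13681;  34069 + 13681 = 47750
528 + 48 = 576;  3164 + 576 = 3740;  13681 + 3740 = 17421;  47750 + 17421 = 65171
576 + 48 = 624;  3740 + 624 = 4364;  17421 + 4364 = 21785;  65171 + 21785 = 86956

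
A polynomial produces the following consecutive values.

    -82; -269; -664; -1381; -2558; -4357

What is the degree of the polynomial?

4

D1: -187, -395, -717, -1177, -1799
D2: -208, -322, -460, -622
D3: -114, -138, -162
D4: -24, -24
The fourth differences are constant, so the polynomial has degree 4.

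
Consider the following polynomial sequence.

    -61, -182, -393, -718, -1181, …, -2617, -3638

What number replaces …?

Using the first 5 terms:
-121  -211  -325  -463
-90  -114  -138
-24  -24
Constant third difference = -24.
Extend forward: -138 − 24 = -162;  -463 − 162 = -625;  -1181 − 625 = -1806

-1806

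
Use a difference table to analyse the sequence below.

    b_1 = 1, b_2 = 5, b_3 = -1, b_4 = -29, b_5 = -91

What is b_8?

-601

First differences: 4 , -6 , -28 , -62
Second differences: -10 , -22 , -34
Third differences: -12 , -12
The third differences are constant (-12).
-34 − 12 = -46;  -62 − 46 = -108;  -91 − 108 = -199
-46 − 12 = -58;  -108 − 58 = -166;  -199 − 166 = -365
-58 − 12 = -70;  -166 − 70 = -236;  -365 − 236 = -601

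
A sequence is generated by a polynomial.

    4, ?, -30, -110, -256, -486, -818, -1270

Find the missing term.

2

Using the last 6 terms:
Δ: -80  -146  -230  -332  -452
Δ²: -66  -84  -102  -120
Δ³: -18  -18  -18
Constant third difference = -18.
Extend backward: -66 + 18 = -48;  -80 + 48 = -32;  -30 + 32 = 2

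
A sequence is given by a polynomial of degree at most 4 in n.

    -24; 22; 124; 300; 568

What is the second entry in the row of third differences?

18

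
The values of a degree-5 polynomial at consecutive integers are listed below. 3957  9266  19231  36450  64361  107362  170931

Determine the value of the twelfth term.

Δ: 5309, 9965, 17219, 27911, 43001, 63569
Δ²: 4656, 7254, 10692, 15090, 20568
Δ³: 2598, 3438, 4398, 5478
Δ⁴: 840, 960, 1080
Δ⁵: 120, 120
Constant fifth difference = 120, so extend:
1080 + 120 = 1200;  5478 + 1200 = 6678;  20568 + 6678 = 27246;  63569 + 27246 = 90815;  170931 + 90815 = 261746
1200 + 120 = 1320;  6678 + 1320 = 7998;  27246 + 7998 = 35244;  90815 + 35244 = 126059;  261746 + 126059 = 387805
1320 + 120 = 1440;  7998 + 1440 = 9438;  35244 + 9438 = 44682;  126059 + 44682 = 170741;  387805 + 170741 = 558546
1440 + 120 = 1560;  9438 + 1560 = 10998;  44682 + 10998 = 55680;  170741 + 55680 = 226421;  558546 + 226421 = 784967
1560 + 120 = 1680;  10998 + 1680 = 12678;  55680 + 12678 = 68358;  226421 + 68358 = 294779;  784967 + 294779 = 1079746

1079746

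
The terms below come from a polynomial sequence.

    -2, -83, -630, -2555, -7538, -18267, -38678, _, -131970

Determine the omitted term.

-74195

Using the first 7 terms:
-81, -547, -1925, -4983, -10729, -20411
-466, -1378, -3058, -5746, -9682
-912, -1680, -2688, -3936
-768, -1008, -1248
-240, -240
Constant fifth difference = -240.
Extend forward: -1248 − 240 = -1488;  -3936 − 1488 = -5424;  -9682 − 5424 = -15106;  -20411 − 15106 = -35517;  -38678 − 35517 = -74195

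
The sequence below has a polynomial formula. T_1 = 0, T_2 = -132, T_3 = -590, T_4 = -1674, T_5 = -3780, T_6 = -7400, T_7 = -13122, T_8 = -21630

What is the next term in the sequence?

D1: -132, -458, -1084, -2106, -3620, -5722, -8508
D2: -326, -626, -1022, -1514, -2102, -2786
D3: -300, -396, -492, -588, -684
D4: -96, -96, -96, -96
The fourth differences are constant (-96).
-684 − 96 = -780;  -2786 − 780 = -3566;  -8508 − 3566 = -12074;  -21630 − 12074 = -33704

-33704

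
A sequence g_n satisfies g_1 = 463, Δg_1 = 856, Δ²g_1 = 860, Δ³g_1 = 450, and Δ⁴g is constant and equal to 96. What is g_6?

Build the table forward from the leading diagonal:
D4: 96  96  96  96  96  96
D3: 450  546  642  738  834  930
D2: 860  1310  1856  2498  3236  4070
D1: 856  1716  3026  4882  7380  10616
g: 463  1319  3035  6061  10943  18323

18323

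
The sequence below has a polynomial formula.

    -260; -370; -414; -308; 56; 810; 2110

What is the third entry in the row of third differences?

132

D1: -110, -44, 106, 364, 754, 1300
D2: 66, 150, 258, 390, 546
D3: 84, 108, 132, 156
D4: 24, 24, 24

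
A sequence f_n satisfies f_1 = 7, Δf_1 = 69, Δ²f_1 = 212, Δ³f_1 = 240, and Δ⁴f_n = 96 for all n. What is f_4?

Build the table forward from the leading diagonal:
Δ⁴: 96, 96, 96, 96
Δ³: 240, 336, 432, 528
Δ²: 212, 452, 788, 1220
Δ: 69, 281, 733, 1521
f: 7, 76, 357, 1090

1090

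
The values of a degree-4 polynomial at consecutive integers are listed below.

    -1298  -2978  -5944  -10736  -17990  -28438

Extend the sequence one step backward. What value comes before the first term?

First differences: -1680, -2966, -4792, -7254, -10448
Second differences: -1286, -1826, -2462, -3194
Third differences: -540, -636, -732
Fourth differences: -96, -96
The fourth differences are constant at -96.
Work back: -540 + 96 = -444;  -1286 + 444 = -842;  -1680 + 842 = -838;  -1298 + 838 = -460

-460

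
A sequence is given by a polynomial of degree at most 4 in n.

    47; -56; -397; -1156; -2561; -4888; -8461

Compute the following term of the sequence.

Δ: -103, -341, -759, -1405, -2327, -3573
Δ²: -238, -418, -646, -922, -1246
Δ³: -180, -228, -276, -324
Δ⁴: -48, -48, -48
Fourth differences constant at -48.
-324 − 48 = -372;  -1246 − 372 = -1618;  -3573 − 1618 = -5191;  -8461 − 5191 = -13652

-13652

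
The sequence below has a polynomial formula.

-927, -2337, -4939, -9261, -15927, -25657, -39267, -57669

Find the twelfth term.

D1: -1410, -2602, -4322, -6666, -9730, -13610, -18402
D2: -1192, -1720, -2344, -3064, -3880, -4792
D3: -528, -624, -720, -816, -912
D4: -96, -96, -96, -96
Constant fourth difference = -96, so extend:
-912 − 96 = -1008;  -4792 − 1008 = -5800;  -18402 − 5800 = -24202;  -57669 − 24202 = -81871
-1008 − 96 = -1104;  -5800 − 1104 = -6904;  -24202 − 6904 = -31106;  -81871 − 31106 = -112977
-1104 − 96 = -1200;  -6904 − 1200 = -8104;  -31106 − 8104 = -39210;  -112977 − 39210 = -152187
-1200 − 96 = -1296;  -8104 − 1296 = -9400;  -39210 − 9400 = -48610;  -152187 − 48610 = -200797

-200797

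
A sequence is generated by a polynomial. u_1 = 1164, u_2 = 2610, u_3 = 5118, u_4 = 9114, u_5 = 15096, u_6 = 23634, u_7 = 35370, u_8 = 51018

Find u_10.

D1: 1446  2508  3996  5982  8538  11736  15648
D2: 1062  1488  1986  2556  3198  3912
D3: 426  498  570  642  714
D4: 72  72  72  72
Constant fourth difference = 72, so extend:
714 + 72 = 786;  3912 + 786 = 4698;  15648 + 4698 = 20346;  51018 + 20346 = 71364
786 + 72 = 858;  4698 + 858 = 5556;  20346 + 5556 = 25902;  71364 + 25902 = 97266

97266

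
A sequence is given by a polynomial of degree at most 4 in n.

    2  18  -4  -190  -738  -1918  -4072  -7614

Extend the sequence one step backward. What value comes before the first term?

D1: 16, -22, -186, -548, -1180, -2154, -3542
D2: -38, -164, -362, -632, -974, -1388
D3: -126, -198, -270, -342, -414
D4: -72, -72, -72, -72
The fourth differences are constant at -72.
Work back: -126 + 72 = -54;  -38 + 54 = 16;  16 − 16 = 0;  2 + 0 = 2

2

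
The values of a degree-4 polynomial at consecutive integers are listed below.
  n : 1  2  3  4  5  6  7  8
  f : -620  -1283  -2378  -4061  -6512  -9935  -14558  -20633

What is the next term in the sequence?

-28436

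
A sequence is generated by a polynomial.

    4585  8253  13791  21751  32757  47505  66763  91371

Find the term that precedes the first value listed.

First differences: 3668, 5538, 7960, 11006, 14748, 19258, 24608
Second differences: 1870, 2422, 3046, 3742, 4510, 5350
Third differences: 552, 624, 696, 768, 840
Fourth differences: 72, 72, 72, 72
The fourth differences are constant at 72.
Work back: 552 − 72 = 480;  1870 − 480 = 1390;  3668 − 1390 = 2278;  4585 − 2278 = 2307

2307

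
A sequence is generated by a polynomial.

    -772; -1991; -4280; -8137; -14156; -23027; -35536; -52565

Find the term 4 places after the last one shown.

First differences: -1219  -2289  -3857  -6019  -8871  -12509  -17029
Second differences: -1070  -1568  -2162  -2852  -3638  -4520
Third differences: -498  -594  -690  -786  -882
Fourth differences: -96  -96  -96  -96
The fourth differences are constant (-96).
-882 − 96 = -978;  -4520 − 978 = -5498;  -17029 − 5498 = -22527;  -52565 − 22527 = -75092
-978 − 96 = -1074;  -5498 − 1074 = -6572;  -22527 − 6572 = -29099;  -75092 − 29099 = -104191
-1074 − 96 = -1170;  -6572 − 1170 = -7742;  -29099 − 7742 = -36841;  -104191 − 36841 = -141032
-1170 − 96 = -1266;  -7742 − 1266 = -9008;  -36841 − 9008 = -45849;  -141032 − 45849 = -186881

-186881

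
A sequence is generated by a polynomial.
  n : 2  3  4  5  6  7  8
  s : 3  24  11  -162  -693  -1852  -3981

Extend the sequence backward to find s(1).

2

21, -13, -173, -531, -1159, -2129
-34, -160, -358, -628, -970
-126, -198, -270, -342
-72, -72, -72
The fourth differences are constant at -72.
Work back: -126 + 72 = -54;  -34 + 54 = 20;  21 − 20 = 1;  3 − 1 = 2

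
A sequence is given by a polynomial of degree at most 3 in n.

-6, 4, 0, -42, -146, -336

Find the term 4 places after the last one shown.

-2436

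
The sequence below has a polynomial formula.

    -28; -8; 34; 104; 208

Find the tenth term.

1448

D1: 20 , 42 , 70 , 104
D2: 22 , 28 , 34
D3: 6 , 6
Constant third difference = 6, so extend:
34 + 6 = 40;  104 + 40 = 144;  208 + 144 = 352
40 + 6 = 46;  144 + 46 = 190;  352 + 190 = 542
46 + 6 = 52;  190 + 52 = 242;  542 + 242 = 784
52 + 6 = 58;  242 + 58 = 300;  784 + 300 = 1084
58 + 6 = 64;  300 + 64 = 364;  1084 + 364 = 1448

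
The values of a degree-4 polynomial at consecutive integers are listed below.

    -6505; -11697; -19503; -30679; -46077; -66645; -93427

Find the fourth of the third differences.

-1044

D1: -5192, -7806, -11176, -15398, -20568, -26782
D2: -2614, -3370, -4222, -5170, -6214
D3: -756, -852, -948, -1044
D4: -96, -96, -96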